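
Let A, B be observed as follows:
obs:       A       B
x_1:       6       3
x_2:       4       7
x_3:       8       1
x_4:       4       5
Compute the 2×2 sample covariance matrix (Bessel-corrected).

Step 1 — column means:
  mean(A) = (6 + 4 + 8 + 4) / 4 = 22/4 = 5.5
  mean(B) = (3 + 7 + 1 + 5) / 4 = 16/4 = 4

Step 2 — sample covariance S[i,j] = (1/(n-1)) · Σ_k (x_{k,i} - mean_i) · (x_{k,j} - mean_j), with n-1 = 3.
  S[A,A] = ((0.5)·(0.5) + (-1.5)·(-1.5) + (2.5)·(2.5) + (-1.5)·(-1.5)) / 3 = 11/3 = 3.6667
  S[A,B] = ((0.5)·(-1) + (-1.5)·(3) + (2.5)·(-3) + (-1.5)·(1)) / 3 = -14/3 = -4.6667
  S[B,B] = ((-1)·(-1) + (3)·(3) + (-3)·(-3) + (1)·(1)) / 3 = 20/3 = 6.6667

S is symmetric (S[j,i] = S[i,j]). Assembling:

S = [[3.6667, -4.6667],
 [-4.6667, 6.6667]]


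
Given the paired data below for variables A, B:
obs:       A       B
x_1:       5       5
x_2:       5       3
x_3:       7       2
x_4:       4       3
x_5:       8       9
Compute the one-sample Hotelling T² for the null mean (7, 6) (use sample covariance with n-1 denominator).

Step 1 — sample mean vector:
  mean(A) = (5 + 5 + 7 + 4 + 8) / 5 = 29/5 = 5.8
  mean(B) = (5 + 3 + 2 + 3 + 9) / 5 = 22/5 = 4.4
  x̄ = (5.8, 4.4),  deviation x̄ - mu_0 = (5.8, 4.4) - (7, 6) = (-1.2, -1.6).

Step 2 — sample covariance matrix, S[i,j] = (1/(n-1)) · Σ_k (x_{k,i} - mean_i) · (x_{k,j} - mean_j), divisor n-1 = 4:
  S[A,A] = ((-0.8)·(-0.8) + (-0.8)·(-0.8) + (1.2)·(1.2) + (-1.8)·(-1.8) + (2.2)·(2.2)) / 4 = 10.8/4 = 2.7
  S[A,B] = ((-0.8)·(0.6) + (-0.8)·(-1.4) + (1.2)·(-2.4) + (-1.8)·(-1.4) + (2.2)·(4.6)) / 4 = 10.4/4 = 2.6
  S[B,B] = ((0.6)·(0.6) + (-1.4)·(-1.4) + (-2.4)·(-2.4) + (-1.4)·(-1.4) + (4.6)·(4.6)) / 4 = 31.2/4 = 7.8
  S = [[2.7, 2.6],
 [2.6, 7.8]].

Step 3 — invert S. det(S) = 2.7·7.8 - (2.6)² = 14.3.
  S^{-1} = (1/det) · [[d, -b], [-b, a]] = [[0.5455, -0.1818],
 [-0.1818, 0.1888]].

Step 4 — quadratic form (x̄ - mu_0)^T · S^{-1} · (x̄ - mu_0):
  S^{-1} · (x̄ - mu_0) = (-0.3636, -0.0839),
  (x̄ - mu_0)^T · [...] = (-1.2)·(-0.3636) + (-1.6)·(-0.0839) = 0.5706.

Step 5 — scale by n: T² = 5 · 0.5706 = 2.8531.

T² ≈ 2.8531


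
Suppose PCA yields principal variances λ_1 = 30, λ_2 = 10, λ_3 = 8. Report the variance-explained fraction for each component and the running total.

Step 1 — total variance = trace(Sigma) = Σ λ_i = 30 + 10 + 8 = 48.

Step 2 — fraction explained by component i = λ_i / Σ λ:
  PC1: 30/48 = 0.625
  PC2: 10/48 = 0.2083
  PC3: 8/48 = 0.1667

Step 3 — cumulative fraction after k components = (λ_1 + ... + λ_k) / Σ λ:
  k = 1: 30/48 = 0.625
  k = 2: (30 + 10)/48 = 40/48 = 0.8333
  k = 3: (30 + 10 + 8)/48 = 48/48 = 1

Summary (fraction, with percent):

explained: PC1 0.625 (62.5%), PC2 0.2083 (20.83%), PC3 0.1667 (16.67%);  cumulative: 0.625, 0.8333, 1


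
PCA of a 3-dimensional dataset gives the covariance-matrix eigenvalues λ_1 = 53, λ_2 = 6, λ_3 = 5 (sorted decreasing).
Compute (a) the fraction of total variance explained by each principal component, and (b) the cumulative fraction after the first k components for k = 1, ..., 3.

Step 1 — total variance = trace(Sigma) = Σ λ_i = 53 + 6 + 5 = 64.

Step 2 — fraction explained by component i = λ_i / Σ λ:
  PC1: 53/64 = 0.8281
  PC2: 6/64 = 0.0938
  PC3: 5/64 = 0.0781

Step 3 — cumulative fraction after k components = (λ_1 + ... + λ_k) / Σ λ:
  k = 1: 53/64 = 0.8281
  k = 2: (53 + 6)/64 = 59/64 = 0.9219
  k = 3: (53 + 6 + 5)/64 = 64/64 = 1

Summary (fraction, with percent):

explained: PC1 0.8281 (82.81%), PC2 0.0938 (9.38%), PC3 0.0781 (7.81%);  cumulative: 0.8281, 0.9219, 1


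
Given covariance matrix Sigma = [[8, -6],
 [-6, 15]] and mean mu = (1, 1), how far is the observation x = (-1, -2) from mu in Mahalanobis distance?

Step 1 — centre the observation: (x - mu) = (-2, -3).

Step 2 — invert Sigma. det(Sigma) = 8·15 - (-6)² = 84.
  Sigma^{-1} = (1/det) · [[d, -b], [-b, a]] = [[0.1786, 0.0714],
 [0.0714, 0.0952]].

Step 3 — form the quadratic (x - mu)^T · Sigma^{-1} · (x - mu):
  Sigma^{-1} · (x - mu) = (-0.5714, -0.4286).
  (x - mu)^T · [Sigma^{-1} · (x - mu)] = (-2)·(-0.5714) + (-3)·(-0.4286) = 2.4286.

Step 4 — take square root: d = √(2.4286) ≈ 1.5584.

d(x, mu) = √(2.4286) ≈ 1.5584


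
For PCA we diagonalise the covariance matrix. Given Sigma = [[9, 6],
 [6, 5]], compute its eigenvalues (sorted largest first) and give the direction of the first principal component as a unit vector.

Step 1 — characteristic polynomial of 2×2 Sigma:
  det(Sigma - λI) = λ² - trace · λ + det = 0.
  trace = 9 + 5 = 14, det = 9·5 - (6)² = 9.
Step 2 — discriminant:
  Δ = trace² - 4·det = 196 - 36 = 160.
Step 3 — eigenvalues:
  λ = (trace ± √Δ)/2 = (14 ± 12.6491)/2,
  λ_1 = 13.3246,  λ_2 = 0.6754.

Step 4 — unit eigenvector for λ_1: solve (Sigma - λ_1 I)v = 0. First row:
  (9 - 13.3246)·v_x + (6)·v_y = 0, i.e. (-4.3246)·v_x + (6)·v_y = 0,
  so v ∝ (b, λ_1 - a) = (6, 4.3246) = u.
  ||u|| = √((6)² + (4.3246)²) = √(54.7018) ≈ 7.3961,
  v_1 = u/||u|| ≈ (0.8112, 0.5847) (||v_1|| = 1).

λ_1 = 13.3246,  λ_2 = 0.6754;  v_1 ≈ (0.8112, 0.5847)


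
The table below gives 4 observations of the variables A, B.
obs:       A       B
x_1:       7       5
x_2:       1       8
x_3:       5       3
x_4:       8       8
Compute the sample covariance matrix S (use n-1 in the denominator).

Step 1 — column means:
  mean(A) = (7 + 1 + 5 + 8) / 4 = 21/4 = 5.25
  mean(B) = (5 + 8 + 3 + 8) / 4 = 24/4 = 6

Step 2 — sample covariance S[i,j] = (1/(n-1)) · Σ_k (x_{k,i} - mean_i) · (x_{k,j} - mean_j), with n-1 = 3.
  S[A,A] = ((1.75)·(1.75) + (-4.25)·(-4.25) + (-0.25)·(-0.25) + (2.75)·(2.75)) / 3 = 28.75/3 = 9.5833
  S[A,B] = ((1.75)·(-1) + (-4.25)·(2) + (-0.25)·(-3) + (2.75)·(2)) / 3 = -4/3 = -1.3333
  S[B,B] = ((-1)·(-1) + (2)·(2) + (-3)·(-3) + (2)·(2)) / 3 = 18/3 = 6

S is symmetric (S[j,i] = S[i,j]). Assembling:

S = [[9.5833, -1.3333],
 [-1.3333, 6]]


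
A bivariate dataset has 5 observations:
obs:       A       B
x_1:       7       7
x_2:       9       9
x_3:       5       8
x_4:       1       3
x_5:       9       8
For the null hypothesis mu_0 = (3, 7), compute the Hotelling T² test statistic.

Step 1 — sample mean vector:
  mean(A) = (7 + 9 + 5 + 1 + 9) / 5 = 31/5 = 6.2
  mean(B) = (7 + 9 + 8 + 3 + 8) / 5 = 35/5 = 7
  x̄ = (6.2, 7),  deviation x̄ - mu_0 = (6.2, 7) - (3, 7) = (3.2, 0).

Step 2 — sample covariance matrix, S[i,j] = (1/(n-1)) · Σ_k (x_{k,i} - mean_i) · (x_{k,j} - mean_j), divisor n-1 = 4:
  S[A,A] = ((0.8)·(0.8) + (2.8)·(2.8) + (-1.2)·(-1.2) + (-5.2)·(-5.2) + (2.8)·(2.8)) / 4 = 44.8/4 = 11.2
  S[A,B] = ((0.8)·(0) + (2.8)·(2) + (-1.2)·(1) + (-5.2)·(-4) + (2.8)·(1)) / 4 = 28/4 = 7
  S[B,B] = ((0)·(0) + (2)·(2) + (1)·(1) + (-4)·(-4) + (1)·(1)) / 4 = 22/4 = 5.5
  S = [[11.2, 7],
 [7, 5.5]].

Step 3 — invert S. det(S) = 11.2·5.5 - (7)² = 12.6.
  S^{-1} = (1/det) · [[d, -b], [-b, a]] = [[0.4365, -0.5556],
 [-0.5556, 0.8889]].

Step 4 — quadratic form (x̄ - mu_0)^T · S^{-1} · (x̄ - mu_0):
  S^{-1} · (x̄ - mu_0) = (1.3968, -1.7778),
  (x̄ - mu_0)^T · [...] = (3.2)·(1.3968) + (0)·(-1.7778) = 4.4698.

Step 5 — scale by n: T² = 5 · 4.4698 = 22.3492.

T² ≈ 22.3492


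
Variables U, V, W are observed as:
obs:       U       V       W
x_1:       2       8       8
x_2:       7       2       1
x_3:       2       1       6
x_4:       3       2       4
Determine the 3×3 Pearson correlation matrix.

Step 1 — column means:
  mean(U) = (2 + 7 + 2 + 3) / 4 = 14/4 = 3.5
  mean(V) = (8 + 2 + 1 + 2) / 4 = 13/4 = 3.25
  mean(W) = (8 + 1 + 6 + 4) / 4 = 19/4 = 4.75

Step 2 — sample variances and covariances s[i,j] = (1/(n-1)) · Σ_k (x_{k,i} - mean_i) · (x_{k,j} - mean_j), with n-1 = 3:
  s[U,U] = ((-1.5)·(-1.5) + (3.5)·(3.5) + (-1.5)·(-1.5) + (-0.5)·(-0.5)) / 3 = 17/3 = 5.6667
  s[U,V] = ((-1.5)·(4.75) + (3.5)·(-1.25) + (-1.5)·(-2.25) + (-0.5)·(-1.25)) / 3 = -7.5/3 = -2.5
  s[U,W] = ((-1.5)·(3.25) + (3.5)·(-3.75) + (-1.5)·(1.25) + (-0.5)·(-0.75)) / 3 = -19.5/3 = -6.5
  s[V,V] = ((4.75)·(4.75) + (-1.25)·(-1.25) + (-2.25)·(-2.25) + (-1.25)·(-1.25)) / 3 = 30.75/3 = 10.25
  s[V,W] = ((4.75)·(3.25) + (-1.25)·(-3.75) + (-2.25)·(1.25) + (-1.25)·(-0.75)) / 3 = 18.25/3 = 6.0833
  s[W,W] = ((3.25)·(3.25) + (-3.75)·(-3.75) + (1.25)·(1.25) + (-0.75)·(-0.75)) / 3 = 26.75/3 = 8.9167
  Sample standard deviations s_i = √(s[i,i]):
  s(U) = √(5.6667) = 2.3805
  s(V) = √(10.25) = 3.2016
  s(W) = √(8.9167) = 2.9861

Step 3 — r_{ij} = s_{ij} / (s_i · s_j):
  r[U,U] = 1 (diagonal).
  r[U,V] = -2.5 / (2.3805 · 3.2016) = -2.5 / 7.6212 = -0.328
  r[U,W] = -6.5 / (2.3805 · 2.9861) = -6.5 / 7.1083 = -0.9144
  r[V,V] = 1 (diagonal).
  r[V,W] = 6.0833 / (3.2016 · 2.9861) = 6.0833 / 9.5601 = 0.6363
  r[W,W] = 1 (diagonal).

R is symmetric with unit diagonal. Assembling:

R = [[1, -0.328, -0.9144],
 [-0.328, 1, 0.6363],
 [-0.9144, 0.6363, 1]]


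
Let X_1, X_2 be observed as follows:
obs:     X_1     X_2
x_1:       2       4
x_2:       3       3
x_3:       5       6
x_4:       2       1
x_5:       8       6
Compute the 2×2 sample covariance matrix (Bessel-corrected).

Step 1 — column means:
  mean(X_1) = (2 + 3 + 5 + 2 + 8) / 5 = 20/5 = 4
  mean(X_2) = (4 + 3 + 6 + 1 + 6) / 5 = 20/5 = 4

Step 2 — sample covariance S[i,j] = (1/(n-1)) · Σ_k (x_{k,i} - mean_i) · (x_{k,j} - mean_j), with n-1 = 4.
  S[X_1,X_1] = ((-2)·(-2) + (-1)·(-1) + (1)·(1) + (-2)·(-2) + (4)·(4)) / 4 = 26/4 = 6.5
  S[X_1,X_2] = ((-2)·(0) + (-1)·(-1) + (1)·(2) + (-2)·(-3) + (4)·(2)) / 4 = 17/4 = 4.25
  S[X_2,X_2] = ((0)·(0) + (-1)·(-1) + (2)·(2) + (-3)·(-3) + (2)·(2)) / 4 = 18/4 = 4.5

S is symmetric (S[j,i] = S[i,j]). Assembling:

S = [[6.5, 4.25],
 [4.25, 4.5]]


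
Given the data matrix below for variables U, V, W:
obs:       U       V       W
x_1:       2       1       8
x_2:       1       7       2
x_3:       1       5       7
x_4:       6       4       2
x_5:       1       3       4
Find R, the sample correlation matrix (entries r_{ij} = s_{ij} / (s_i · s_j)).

Step 1 — column means:
  mean(U) = (2 + 1 + 1 + 6 + 1) / 5 = 11/5 = 2.2
  mean(V) = (1 + 7 + 5 + 4 + 3) / 5 = 20/5 = 4
  mean(W) = (8 + 2 + 7 + 2 + 4) / 5 = 23/5 = 4.6

Step 2 — sample variances and covariances s[i,j] = (1/(n-1)) · Σ_k (x_{k,i} - mean_i) · (x_{k,j} - mean_j), with n-1 = 4:
  s[U,U] = ((-0.2)·(-0.2) + (-1.2)·(-1.2) + (-1.2)·(-1.2) + (3.8)·(3.8) + (-1.2)·(-1.2)) / 4 = 18.8/4 = 4.7
  s[U,V] = ((-0.2)·(-3) + (-1.2)·(3) + (-1.2)·(1) + (3.8)·(0) + (-1.2)·(-1)) / 4 = -3/4 = -0.75
  s[U,W] = ((-0.2)·(3.4) + (-1.2)·(-2.6) + (-1.2)·(2.4) + (3.8)·(-2.6) + (-1.2)·(-0.6)) / 4 = -9.6/4 = -2.4
  s[V,V] = ((-3)·(-3) + (3)·(3) + (1)·(1) + (0)·(0) + (-1)·(-1)) / 4 = 20/4 = 5
  s[V,W] = ((-3)·(3.4) + (3)·(-2.6) + (1)·(2.4) + (0)·(-2.6) + (-1)·(-0.6)) / 4 = -15/4 = -3.75
  s[W,W] = ((3.4)·(3.4) + (-2.6)·(-2.6) + (2.4)·(2.4) + (-2.6)·(-2.6) + (-0.6)·(-0.6)) / 4 = 31.2/4 = 7.8
  Sample standard deviations s_i = √(s[i,i]):
  s(U) = √(4.7) = 2.1679
  s(V) = √(5) = 2.2361
  s(W) = √(7.8) = 2.7928

Step 3 — r_{ij} = s_{ij} / (s_i · s_j):
  r[U,U] = 1 (diagonal).
  r[U,V] = -0.75 / (2.1679 · 2.2361) = -0.75 / 4.8477 = -0.1547
  r[U,W] = -2.4 / (2.1679 · 2.7928) = -2.4 / 6.0548 = -0.3964
  r[V,V] = 1 (diagonal).
  r[V,W] = -3.75 / (2.2361 · 2.7928) = -3.75 / 6.245 = -0.6005
  r[W,W] = 1 (diagonal).

R is symmetric with unit diagonal. Assembling:

R = [[1, -0.1547, -0.3964],
 [-0.1547, 1, -0.6005],
 [-0.3964, -0.6005, 1]]


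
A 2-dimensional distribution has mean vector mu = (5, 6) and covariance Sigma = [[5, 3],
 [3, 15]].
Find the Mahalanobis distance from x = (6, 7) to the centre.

Step 1 — centre the observation: (x - mu) = (1, 1).

Step 2 — invert Sigma. det(Sigma) = 5·15 - (3)² = 66.
  Sigma^{-1} = (1/det) · [[d, -b], [-b, a]] = [[0.2273, -0.0455],
 [-0.0455, 0.0758]].

Step 3 — form the quadratic (x - mu)^T · Sigma^{-1} · (x - mu):
  Sigma^{-1} · (x - mu) = (0.1818, 0.0303).
  (x - mu)^T · [Sigma^{-1} · (x - mu)] = (1)·(0.1818) + (1)·(0.0303) = 0.2121.

Step 4 — take square root: d = √(0.2121) ≈ 0.4606.

d(x, mu) = √(0.2121) ≈ 0.4606


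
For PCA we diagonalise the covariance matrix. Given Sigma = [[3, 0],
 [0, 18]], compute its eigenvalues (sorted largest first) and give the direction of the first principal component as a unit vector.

Step 1 — characteristic polynomial of 2×2 Sigma:
  det(Sigma - λI) = λ² - trace · λ + det = 0.
  trace = 3 + 18 = 21, det = 3·18 - (0)² = 54.
Step 2 — discriminant:
  Δ = trace² - 4·det = 441 - 216 = 225.
Step 3 — eigenvalues:
  λ = (trace ± √Δ)/2 = (21 ± 15)/2,
  λ_1 = 18,  λ_2 = 3.

Step 4 — unit eigenvector for λ_1: Sigma is diagonal, so its eigenvectors are the coordinate axes. λ_1 = 18 is the diagonal entry on the second coordinate axis, hence
  v_1 = (0, 1) (||v_1|| = 1).

λ_1 = 18,  λ_2 = 3;  v_1 ≈ (0, 1)


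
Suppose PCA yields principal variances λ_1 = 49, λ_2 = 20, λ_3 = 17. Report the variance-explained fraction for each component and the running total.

Step 1 — total variance = trace(Sigma) = Σ λ_i = 49 + 20 + 17 = 86.

Step 2 — fraction explained by component i = λ_i / Σ λ:
  PC1: 49/86 = 0.5698
  PC2: 20/86 = 0.2326
  PC3: 17/86 = 0.1977

Step 3 — cumulative fraction after k components = (λ_1 + ... + λ_k) / Σ λ:
  k = 1: 49/86 = 0.5698
  k = 2: (49 + 20)/86 = 69/86 = 0.8023
  k = 3: (49 + 20 + 17)/86 = 86/86 = 1

Summary (fraction, with percent):

explained: PC1 0.5698 (56.98%), PC2 0.2326 (23.26%), PC3 0.1977 (19.77%);  cumulative: 0.5698, 0.8023, 1


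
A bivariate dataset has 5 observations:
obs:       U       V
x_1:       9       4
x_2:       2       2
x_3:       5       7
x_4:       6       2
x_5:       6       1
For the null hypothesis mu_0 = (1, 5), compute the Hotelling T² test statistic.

Step 1 — sample mean vector:
  mean(U) = (9 + 2 + 5 + 6 + 6) / 5 = 28/5 = 5.6
  mean(V) = (4 + 2 + 7 + 2 + 1) / 5 = 16/5 = 3.2
  x̄ = (5.6, 3.2),  deviation x̄ - mu_0 = (5.6, 3.2) - (1, 5) = (4.6, -1.8).

Step 2 — sample covariance matrix, S[i,j] = (1/(n-1)) · Σ_k (x_{k,i} - mean_i) · (x_{k,j} - mean_j), divisor n-1 = 4:
  S[U,U] = ((3.4)·(3.4) + (-3.6)·(-3.6) + (-0.6)·(-0.6) + (0.4)·(0.4) + (0.4)·(0.4)) / 4 = 25.2/4 = 6.3
  S[U,V] = ((3.4)·(0.8) + (-3.6)·(-1.2) + (-0.6)·(3.8) + (0.4)·(-1.2) + (0.4)·(-2.2)) / 4 = 3.4/4 = 0.85
  S[V,V] = ((0.8)·(0.8) + (-1.2)·(-1.2) + (3.8)·(3.8) + (-1.2)·(-1.2) + (-2.2)·(-2.2)) / 4 = 22.8/4 = 5.7
  S = [[6.3, 0.85],
 [0.85, 5.7]].

Step 3 — invert S. det(S) = 6.3·5.7 - (0.85)² = 35.1875.
  S^{-1} = (1/det) · [[d, -b], [-b, a]] = [[0.162, -0.0242],
 [-0.0242, 0.179]].

Step 4 — quadratic form (x̄ - mu_0)^T · S^{-1} · (x̄ - mu_0):
  S^{-1} · (x̄ - mu_0) = (0.7886, -0.4334),
  (x̄ - mu_0)^T · [...] = (4.6)·(0.7886) + (-1.8)·(-0.4334) = 4.4078.

Step 5 — scale by n: T² = 5 · 4.4078 = 22.0391.

T² ≈ 22.0391


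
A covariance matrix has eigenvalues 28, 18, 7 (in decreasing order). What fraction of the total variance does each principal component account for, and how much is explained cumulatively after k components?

Step 1 — total variance = trace(Sigma) = Σ λ_i = 28 + 18 + 7 = 53.

Step 2 — fraction explained by component i = λ_i / Σ λ:
  PC1: 28/53 = 0.5283
  PC2: 18/53 = 0.3396
  PC3: 7/53 = 0.1321

Step 3 — cumulative fraction after k components = (λ_1 + ... + λ_k) / Σ λ:
  k = 1: 28/53 = 0.5283
  k = 2: (28 + 18)/53 = 46/53 = 0.8679
  k = 3: (28 + 18 + 7)/53 = 53/53 = 1

Summary (fraction, with percent):

explained: PC1 0.5283 (52.83%), PC2 0.3396 (33.96%), PC3 0.1321 (13.21%);  cumulative: 0.5283, 0.8679, 1


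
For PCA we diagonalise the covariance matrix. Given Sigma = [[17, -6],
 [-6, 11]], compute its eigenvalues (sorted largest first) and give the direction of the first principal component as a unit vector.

Step 1 — characteristic polynomial of 2×2 Sigma:
  det(Sigma - λI) = λ² - trace · λ + det = 0.
  trace = 17 + 11 = 28, det = 17·11 - (-6)² = 151.
Step 2 — discriminant:
  Δ = trace² - 4·det = 784 - 604 = 180.
Step 3 — eigenvalues:
  λ = (trace ± √Δ)/2 = (28 ± 13.4164)/2,
  λ_1 = 20.7082,  λ_2 = 7.2918.

Step 4 — unit eigenvector for λ_1: solve (Sigma - λ_1 I)v = 0. First row:
  (17 - 20.7082)·v_x + (-6)·v_y = 0, i.e. (-3.7082)·v_x + (-6)·v_y = 0,
  so v ∝ (b, λ_1 - a) = (-6, 3.7082); multiply by -1 so the first entry is positive: u = (6, -3.7082).
  ||u|| = √((6)² + (-3.7082)²) = √(49.7508) ≈ 7.0534,
  v_1 = u/||u|| ≈ (0.8507, -0.5257) (||v_1|| = 1).

λ_1 = 20.7082,  λ_2 = 7.2918;  v_1 ≈ (0.8507, -0.5257)


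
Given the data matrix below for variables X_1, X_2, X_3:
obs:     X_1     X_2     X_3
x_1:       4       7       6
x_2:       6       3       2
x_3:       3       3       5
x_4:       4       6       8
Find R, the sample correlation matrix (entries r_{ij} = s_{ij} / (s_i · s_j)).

Step 1 — column means:
  mean(X_1) = (4 + 6 + 3 + 4) / 4 = 17/4 = 4.25
  mean(X_2) = (7 + 3 + 3 + 6) / 4 = 19/4 = 4.75
  mean(X_3) = (6 + 2 + 5 + 8) / 4 = 21/4 = 5.25

Step 2 — sample variances and covariances s[i,j] = (1/(n-1)) · Σ_k (x_{k,i} - mean_i) · (x_{k,j} - mean_j), with n-1 = 3:
  s[X_1,X_1] = ((-0.25)·(-0.25) + (1.75)·(1.75) + (-1.25)·(-1.25) + (-0.25)·(-0.25)) / 3 = 4.75/3 = 1.5833
  s[X_1,X_2] = ((-0.25)·(2.25) + (1.75)·(-1.75) + (-1.25)·(-1.75) + (-0.25)·(1.25)) / 3 = -1.75/3 = -0.5833
  s[X_1,X_3] = ((-0.25)·(0.75) + (1.75)·(-3.25) + (-1.25)·(-0.25) + (-0.25)·(2.75)) / 3 = -6.25/3 = -2.0833
  s[X_2,X_2] = ((2.25)·(2.25) + (-1.75)·(-1.75) + (-1.75)·(-1.75) + (1.25)·(1.25)) / 3 = 12.75/3 = 4.25
  s[X_2,X_3] = ((2.25)·(0.75) + (-1.75)·(-3.25) + (-1.75)·(-0.25) + (1.25)·(2.75)) / 3 = 11.25/3 = 3.75
  s[X_3,X_3] = ((0.75)·(0.75) + (-3.25)·(-3.25) + (-0.25)·(-0.25) + (2.75)·(2.75)) / 3 = 18.75/3 = 6.25
  Sample standard deviations s_i = √(s[i,i]):
  s(X_1) = √(1.5833) = 1.2583
  s(X_2) = √(4.25) = 2.0616
  s(X_3) = √(6.25) = 2.5

Step 3 — r_{ij} = s_{ij} / (s_i · s_j):
  r[X_1,X_1] = 1 (diagonal).
  r[X_1,X_2] = -0.5833 / (1.2583 · 2.0616) = -0.5833 / 2.5941 = -0.2249
  r[X_1,X_3] = -2.0833 / (1.2583 · 2.5) = -2.0833 / 3.1458 = -0.6623
  r[X_2,X_2] = 1 (diagonal).
  r[X_2,X_3] = 3.75 / (2.0616 · 2.5) = 3.75 / 5.1539 = 0.7276
  r[X_3,X_3] = 1 (diagonal).

R is symmetric with unit diagonal. Assembling:

R = [[1, -0.2249, -0.6623],
 [-0.2249, 1, 0.7276],
 [-0.6623, 0.7276, 1]]


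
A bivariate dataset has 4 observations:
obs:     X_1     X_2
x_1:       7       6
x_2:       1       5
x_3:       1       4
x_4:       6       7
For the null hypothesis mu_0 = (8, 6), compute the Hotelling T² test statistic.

Step 1 — sample mean vector:
  mean(X_1) = (7 + 1 + 1 + 6) / 4 = 15/4 = 3.75
  mean(X_2) = (6 + 5 + 4 + 7) / 4 = 22/4 = 5.5
  x̄ = (3.75, 5.5),  deviation x̄ - mu_0 = (3.75, 5.5) - (8, 6) = (-4.25, -0.5).

Step 2 — sample covariance matrix, S[i,j] = (1/(n-1)) · Σ_k (x_{k,i} - mean_i) · (x_{k,j} - mean_j), divisor n-1 = 3:
  S[X_1,X_1] = ((3.25)·(3.25) + (-2.75)·(-2.75) + (-2.75)·(-2.75) + (2.25)·(2.25)) / 3 = 30.75/3 = 10.25
  S[X_1,X_2] = ((3.25)·(0.5) + (-2.75)·(-0.5) + (-2.75)·(-1.5) + (2.25)·(1.5)) / 3 = 10.5/3 = 3.5
  S[X_2,X_2] = ((0.5)·(0.5) + (-0.5)·(-0.5) + (-1.5)·(-1.5) + (1.5)·(1.5)) / 3 = 5/3 = 1.6667
  S = [[10.25, 3.5],
 [3.5, 1.6667]].

Step 3 — invert S. det(S) = 10.25·1.6667 - (3.5)² = 4.8333.
  S^{-1} = (1/det) · [[d, -b], [-b, a]] = [[0.3448, -0.7241],
 [-0.7241, 2.1207]].

Step 4 — quadratic form (x̄ - mu_0)^T · S^{-1} · (x̄ - mu_0):
  S^{-1} · (x̄ - mu_0) = (-1.1034, 2.0172),
  (x̄ - mu_0)^T · [...] = (-4.25)·(-1.1034) + (-0.5)·(2.0172) = 3.681.

Step 5 — scale by n: T² = 4 · 3.681 = 14.7241.

T² ≈ 14.7241


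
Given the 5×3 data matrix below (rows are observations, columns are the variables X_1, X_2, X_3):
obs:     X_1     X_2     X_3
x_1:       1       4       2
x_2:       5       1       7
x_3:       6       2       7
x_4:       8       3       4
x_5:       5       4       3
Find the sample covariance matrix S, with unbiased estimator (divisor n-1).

Step 1 — column means:
  mean(X_1) = (1 + 5 + 6 + 8 + 5) / 5 = 25/5 = 5
  mean(X_2) = (4 + 1 + 2 + 3 + 4) / 5 = 14/5 = 2.8
  mean(X_3) = (2 + 7 + 7 + 4 + 3) / 5 = 23/5 = 4.6

Step 2 — sample covariance S[i,j] = (1/(n-1)) · Σ_k (x_{k,i} - mean_i) · (x_{k,j} - mean_j), with n-1 = 4.
  S[X_1,X_1] = ((-4)·(-4) + (0)·(0) + (1)·(1) + (3)·(3) + (0)·(0)) / 4 = 26/4 = 6.5
  S[X_1,X_2] = ((-4)·(1.2) + (0)·(-1.8) + (1)·(-0.8) + (3)·(0.2) + (0)·(1.2)) / 4 = -5/4 = -1.25
  S[X_1,X_3] = ((-4)·(-2.6) + (0)·(2.4) + (1)·(2.4) + (3)·(-0.6) + (0)·(-1.6)) / 4 = 11/4 = 2.75
  S[X_2,X_2] = ((1.2)·(1.2) + (-1.8)·(-1.8) + (-0.8)·(-0.8) + (0.2)·(0.2) + (1.2)·(1.2)) / 4 = 6.8/4 = 1.7
  S[X_2,X_3] = ((1.2)·(-2.6) + (-1.8)·(2.4) + (-0.8)·(2.4) + (0.2)·(-0.6) + (1.2)·(-1.6)) / 4 = -11.4/4 = -2.85
  S[X_3,X_3] = ((-2.6)·(-2.6) + (2.4)·(2.4) + (2.4)·(2.4) + (-0.6)·(-0.6) + (-1.6)·(-1.6)) / 4 = 21.2/4 = 5.3

S is symmetric (S[j,i] = S[i,j]). Assembling:

S = [[6.5, -1.25, 2.75],
 [-1.25, 1.7, -2.85],
 [2.75, -2.85, 5.3]]


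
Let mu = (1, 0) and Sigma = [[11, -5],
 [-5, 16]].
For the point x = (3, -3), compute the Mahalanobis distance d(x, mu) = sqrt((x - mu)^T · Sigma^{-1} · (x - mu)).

Step 1 — centre the observation: (x - mu) = (2, -3).

Step 2 — invert Sigma. det(Sigma) = 11·16 - (-5)² = 151.
  Sigma^{-1} = (1/det) · [[d, -b], [-b, a]] = [[0.106, 0.0331],
 [0.0331, 0.0728]].

Step 3 — form the quadratic (x - mu)^T · Sigma^{-1} · (x - mu):
  Sigma^{-1} · (x - mu) = (0.1126, -0.1523).
  (x - mu)^T · [Sigma^{-1} · (x - mu)] = (2)·(0.1126) + (-3)·(-0.1523) = 0.6821.

Step 4 — take square root: d = √(0.6821) ≈ 0.8259.

d(x, mu) = √(0.6821) ≈ 0.8259


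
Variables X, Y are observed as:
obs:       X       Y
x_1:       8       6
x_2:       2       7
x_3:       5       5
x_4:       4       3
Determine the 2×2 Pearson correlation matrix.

Step 1 — column means:
  mean(X) = (8 + 2 + 5 + 4) / 4 = 19/4 = 4.75
  mean(Y) = (6 + 7 + 5 + 3) / 4 = 21/4 = 5.25

Step 2 — sample variances and covariances s[i,j] = (1/(n-1)) · Σ_k (x_{k,i} - mean_i) · (x_{k,j} - mean_j), with n-1 = 3:
  s[X,X] = ((3.25)·(3.25) + (-2.75)·(-2.75) + (0.25)·(0.25) + (-0.75)·(-0.75)) / 3 = 18.75/3 = 6.25
  s[X,Y] = ((3.25)·(0.75) + (-2.75)·(1.75) + (0.25)·(-0.25) + (-0.75)·(-2.25)) / 3 = -0.75/3 = -0.25
  s[Y,Y] = ((0.75)·(0.75) + (1.75)·(1.75) + (-0.25)·(-0.25) + (-2.25)·(-2.25)) / 3 = 8.75/3 = 2.9167
  Sample standard deviations s_i = √(s[i,i]):
  s(X) = √(6.25) = 2.5
  s(Y) = √(2.9167) = 1.7078

Step 3 — r_{ij} = s_{ij} / (s_i · s_j):
  r[X,X] = 1 (diagonal).
  r[X,Y] = -0.25 / (2.5 · 1.7078) = -0.25 / 4.2696 = -0.0586
  r[Y,Y] = 1 (diagonal).

R is symmetric with unit diagonal. Assembling:

R = [[1, -0.0586],
 [-0.0586, 1]]


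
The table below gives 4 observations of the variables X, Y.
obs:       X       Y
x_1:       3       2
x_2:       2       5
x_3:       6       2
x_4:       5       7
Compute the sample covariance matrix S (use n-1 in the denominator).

Step 1 — column means:
  mean(X) = (3 + 2 + 6 + 5) / 4 = 16/4 = 4
  mean(Y) = (2 + 5 + 2 + 7) / 4 = 16/4 = 4

Step 2 — sample covariance S[i,j] = (1/(n-1)) · Σ_k (x_{k,i} - mean_i) · (x_{k,j} - mean_j), with n-1 = 3.
  S[X,X] = ((-1)·(-1) + (-2)·(-2) + (2)·(2) + (1)·(1)) / 3 = 10/3 = 3.3333
  S[X,Y] = ((-1)·(-2) + (-2)·(1) + (2)·(-2) + (1)·(3)) / 3 = -1/3 = -0.3333
  S[Y,Y] = ((-2)·(-2) + (1)·(1) + (-2)·(-2) + (3)·(3)) / 3 = 18/3 = 6

S is symmetric (S[j,i] = S[i,j]). Assembling:

S = [[3.3333, -0.3333],
 [-0.3333, 6]]


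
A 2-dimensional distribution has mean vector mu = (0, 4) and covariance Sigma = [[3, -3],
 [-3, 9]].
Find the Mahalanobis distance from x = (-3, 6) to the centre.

Step 1 — centre the observation: (x - mu) = (-3, 2).

Step 2 — invert Sigma. det(Sigma) = 3·9 - (-3)² = 18.
  Sigma^{-1} = (1/det) · [[d, -b], [-b, a]] = [[0.5, 0.1667],
 [0.1667, 0.1667]].

Step 3 — form the quadratic (x - mu)^T · Sigma^{-1} · (x - mu):
  Sigma^{-1} · (x - mu) = (-1.1667, -0.1667).
  (x - mu)^T · [Sigma^{-1} · (x - mu)] = (-3)·(-1.1667) + (2)·(-0.1667) = 3.1667.

Step 4 — take square root: d = √(3.1667) ≈ 1.7795.

d(x, mu) = √(3.1667) ≈ 1.7795


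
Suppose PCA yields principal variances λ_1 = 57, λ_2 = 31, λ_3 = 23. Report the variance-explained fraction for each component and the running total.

Step 1 — total variance = trace(Sigma) = Σ λ_i = 57 + 31 + 23 = 111.

Step 2 — fraction explained by component i = λ_i / Σ λ:
  PC1: 57/111 = 0.5135
  PC2: 31/111 = 0.2793
  PC3: 23/111 = 0.2072

Step 3 — cumulative fraction after k components = (λ_1 + ... + λ_k) / Σ λ:
  k = 1: 57/111 = 0.5135
  k = 2: (57 + 31)/111 = 88/111 = 0.7928
  k = 3: (57 + 31 + 23)/111 = 111/111 = 1

Summary (fraction, with percent):

explained: PC1 0.5135 (51.35%), PC2 0.2793 (27.93%), PC3 0.2072 (20.72%);  cumulative: 0.5135, 0.7928, 1


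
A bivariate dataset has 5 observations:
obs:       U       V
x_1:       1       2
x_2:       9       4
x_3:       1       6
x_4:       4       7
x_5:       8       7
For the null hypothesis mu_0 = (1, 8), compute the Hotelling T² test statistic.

Step 1 — sample mean vector:
  mean(U) = (1 + 9 + 1 + 4 + 8) / 5 = 23/5 = 4.6
  mean(V) = (2 + 4 + 6 + 7 + 7) / 5 = 26/5 = 5.2
  x̄ = (4.6, 5.2),  deviation x̄ - mu_0 = (4.6, 5.2) - (1, 8) = (3.6, -2.8).

Step 2 — sample covariance matrix, S[i,j] = (1/(n-1)) · Σ_k (x_{k,i} - mean_i) · (x_{k,j} - mean_j), divisor n-1 = 4:
  S[U,U] = ((-3.6)·(-3.6) + (4.4)·(4.4) + (-3.6)·(-3.6) + (-0.6)·(-0.6) + (3.4)·(3.4)) / 4 = 57.2/4 = 14.3
  S[U,V] = ((-3.6)·(-3.2) + (4.4)·(-1.2) + (-3.6)·(0.8) + (-0.6)·(1.8) + (3.4)·(1.8)) / 4 = 8.4/4 = 2.1
  S[V,V] = ((-3.2)·(-3.2) + (-1.2)·(-1.2) + (0.8)·(0.8) + (1.8)·(1.8) + (1.8)·(1.8)) / 4 = 18.8/4 = 4.7
  S = [[14.3, 2.1],
 [2.1, 4.7]].

Step 3 — invert S. det(S) = 14.3·4.7 - (2.1)² = 62.8.
  S^{-1} = (1/det) · [[d, -b], [-b, a]] = [[0.0748, -0.0334],
 [-0.0334, 0.2277]].

Step 4 — quadratic form (x̄ - mu_0)^T · S^{-1} · (x̄ - mu_0):
  S^{-1} · (x̄ - mu_0) = (0.3631, -0.758),
  (x̄ - mu_0)^T · [...] = (3.6)·(0.3631) + (-2.8)·(-0.758) = 3.4293.

Step 5 — scale by n: T² = 5 · 3.4293 = 17.1465.

T² ≈ 17.1465


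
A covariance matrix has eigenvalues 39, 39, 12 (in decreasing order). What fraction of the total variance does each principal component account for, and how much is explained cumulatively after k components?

Step 1 — total variance = trace(Sigma) = Σ λ_i = 39 + 39 + 12 = 90.

Step 2 — fraction explained by component i = λ_i / Σ λ:
  PC1: 39/90 = 0.4333
  PC2: 39/90 = 0.4333
  PC3: 12/90 = 0.1333

Step 3 — cumulative fraction after k components = (λ_1 + ... + λ_k) / Σ λ:
  k = 1: 39/90 = 0.4333
  k = 2: (39 + 39)/90 = 78/90 = 0.8667
  k = 3: (39 + 39 + 12)/90 = 90/90 = 1

Summary (fraction, with percent):

explained: PC1 0.4333 (43.33%), PC2 0.4333 (43.33%), PC3 0.1333 (13.33%);  cumulative: 0.4333, 0.8667, 1


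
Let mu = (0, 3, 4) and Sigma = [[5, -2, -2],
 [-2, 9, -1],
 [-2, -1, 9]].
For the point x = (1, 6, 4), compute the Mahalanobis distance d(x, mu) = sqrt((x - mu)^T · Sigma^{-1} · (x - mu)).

Step 1 — centre the observation: (x - mu) = (1, 3, 0).

Step 2 — invert Sigma (cofactor / det for 3×3, or solve directly):
  Sigma^{-1} = [[0.25, 0.0625, 0.0625],
 [0.0625, 0.1281, 0.0281],
 [0.0625, 0.0281, 0.1281]].

Step 3 — form the quadratic (x - mu)^T · Sigma^{-1} · (x - mu):
  Sigma^{-1} · (x - mu) = (0.4375, 0.4469, 0.1469).
  (x - mu)^T · [Sigma^{-1} · (x - mu)] = (1)·(0.4375) + (3)·(0.4469) + (0)·(0.1469) = 1.7781.

Step 4 — take square root: d = √(1.7781) ≈ 1.3335.

d(x, mu) = √(1.7781) ≈ 1.3335


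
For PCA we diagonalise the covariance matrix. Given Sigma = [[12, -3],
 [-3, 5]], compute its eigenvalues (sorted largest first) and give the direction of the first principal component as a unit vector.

Step 1 — characteristic polynomial of 2×2 Sigma:
  det(Sigma - λI) = λ² - trace · λ + det = 0.
  trace = 12 + 5 = 17, det = 12·5 - (-3)² = 51.
Step 2 — discriminant:
  Δ = trace² - 4·det = 289 - 204 = 85.
Step 3 — eigenvalues:
  λ = (trace ± √Δ)/2 = (17 ± 9.2195)/2,
  λ_1 = 13.1098,  λ_2 = 3.8902.

Step 4 — unit eigenvector for λ_1: solve (Sigma - λ_1 I)v = 0. First row:
  (12 - 13.1098)·v_x + (-3)·v_y = 0, i.e. (-1.1098)·v_x + (-3)·v_y = 0,
  so v ∝ (b, λ_1 - a) = (-3, 1.1098); multiply by -1 so the first entry is positive: u = (3, -1.1098).
  ||u|| = √((3)² + (-1.1098)²) = √(10.2316) ≈ 3.1987,
  v_1 = u/||u|| ≈ (0.9379, -0.3469) (||v_1|| = 1).

λ_1 = 13.1098,  λ_2 = 3.8902;  v_1 ≈ (0.9379, -0.3469)


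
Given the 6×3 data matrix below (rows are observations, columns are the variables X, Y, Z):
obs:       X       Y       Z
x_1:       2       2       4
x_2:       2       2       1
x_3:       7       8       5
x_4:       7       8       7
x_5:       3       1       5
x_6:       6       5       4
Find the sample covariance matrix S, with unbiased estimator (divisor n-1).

Step 1 — column means:
  mean(X) = (2 + 2 + 7 + 7 + 3 + 6) / 6 = 27/6 = 4.5
  mean(Y) = (2 + 2 + 8 + 8 + 1 + 5) / 6 = 26/6 = 4.3333
  mean(Z) = (4 + 1 + 5 + 7 + 5 + 4) / 6 = 26/6 = 4.3333

Step 2 — sample covariance S[i,j] = (1/(n-1)) · Σ_k (x_{k,i} - mean_i) · (x_{k,j} - mean_j), with n-1 = 5.
  S[X,X] = ((-2.5)·(-2.5) + (-2.5)·(-2.5) + (2.5)·(2.5) + (2.5)·(2.5) + (-1.5)·(-1.5) + (1.5)·(1.5)) / 5 = 29.5/5 = 5.9
  S[X,Y] = ((-2.5)·(-2.3333) + (-2.5)·(-2.3333) + (2.5)·(3.6667) + (2.5)·(3.6667) + (-1.5)·(-3.3333) + (1.5)·(0.6667)) / 5 = 36/5 = 7.2
  S[X,Z] = ((-2.5)·(-0.3333) + (-2.5)·(-3.3333) + (2.5)·(0.6667) + (2.5)·(2.6667) + (-1.5)·(0.6667) + (1.5)·(-0.3333)) / 5 = 16/5 = 3.2
  S[Y,Y] = ((-2.3333)·(-2.3333) + (-2.3333)·(-2.3333) + (3.6667)·(3.6667) + (3.6667)·(3.6667) + (-3.3333)·(-3.3333) + (0.6667)·(0.6667)) / 5 = 49.3333/5 = 9.8667
  S[Y,Z] = ((-2.3333)·(-0.3333) + (-2.3333)·(-3.3333) + (3.6667)·(0.6667) + (3.6667)·(2.6667) + (-3.3333)·(0.6667) + (0.6667)·(-0.3333)) / 5 = 18.3333/5 = 3.6667
  S[Z,Z] = ((-0.3333)·(-0.3333) + (-3.3333)·(-3.3333) + (0.6667)·(0.6667) + (2.6667)·(2.6667) + (0.6667)·(0.6667) + (-0.3333)·(-0.3333)) / 5 = 19.3333/5 = 3.8667

S is symmetric (S[j,i] = S[i,j]). Assembling:

S = [[5.9, 7.2, 3.2],
 [7.2, 9.8667, 3.6667],
 [3.2, 3.6667, 3.8667]]


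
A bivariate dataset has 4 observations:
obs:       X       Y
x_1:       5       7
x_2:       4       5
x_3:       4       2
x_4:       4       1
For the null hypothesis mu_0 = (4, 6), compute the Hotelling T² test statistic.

Step 1 — sample mean vector:
  mean(X) = (5 + 4 + 4 + 4) / 4 = 17/4 = 4.25
  mean(Y) = (7 + 5 + 2 + 1) / 4 = 15/4 = 3.75
  x̄ = (4.25, 3.75),  deviation x̄ - mu_0 = (4.25, 3.75) - (4, 6) = (0.25, -2.25).

Step 2 — sample covariance matrix, S[i,j] = (1/(n-1)) · Σ_k (x_{k,i} - mean_i) · (x_{k,j} - mean_j), divisor n-1 = 3:
  S[X,X] = ((0.75)·(0.75) + (-0.25)·(-0.25) + (-0.25)·(-0.25) + (-0.25)·(-0.25)) / 3 = 0.75/3 = 0.25
  S[X,Y] = ((0.75)·(3.25) + (-0.25)·(1.25) + (-0.25)·(-1.75) + (-0.25)·(-2.75)) / 3 = 3.25/3 = 1.0833
  S[Y,Y] = ((3.25)·(3.25) + (1.25)·(1.25) + (-1.75)·(-1.75) + (-2.75)·(-2.75)) / 3 = 22.75/3 = 7.5833
  S = [[0.25, 1.0833],
 [1.0833, 7.5833]].

Step 3 — invert S. det(S) = 0.25·7.5833 - (1.0833)² = 0.7222.
  S^{-1} = (1/det) · [[d, -b], [-b, a]] = [[10.5, -1.5],
 [-1.5, 0.3462]].

Step 4 — quadratic form (x̄ - mu_0)^T · S^{-1} · (x̄ - mu_0):
  S^{-1} · (x̄ - mu_0) = (6, -1.1538),
  (x̄ - mu_0)^T · [...] = (0.25)·(6) + (-2.25)·(-1.1538) = 4.0962.

Step 5 — scale by n: T² = 4 · 4.0962 = 16.3846.

T² ≈ 16.3846


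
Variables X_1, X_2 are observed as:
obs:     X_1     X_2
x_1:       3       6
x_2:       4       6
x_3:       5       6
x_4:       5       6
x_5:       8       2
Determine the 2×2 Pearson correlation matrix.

Step 1 — column means:
  mean(X_1) = (3 + 4 + 5 + 5 + 8) / 5 = 25/5 = 5
  mean(X_2) = (6 + 6 + 6 + 6 + 2) / 5 = 26/5 = 5.2

Step 2 — sample variances and covariances s[i,j] = (1/(n-1)) · Σ_k (x_{k,i} - mean_i) · (x_{k,j} - mean_j), with n-1 = 4:
  s[X_1,X_1] = ((-2)·(-2) + (-1)·(-1) + (0)·(0) + (0)·(0) + (3)·(3)) / 4 = 14/4 = 3.5
  s[X_1,X_2] = ((-2)·(0.8) + (-1)·(0.8) + (0)·(0.8) + (0)·(0.8) + (3)·(-3.2)) / 4 = -12/4 = -3
  s[X_2,X_2] = ((0.8)·(0.8) + (0.8)·(0.8) + (0.8)·(0.8) + (0.8)·(0.8) + (-3.2)·(-3.2)) / 4 = 12.8/4 = 3.2
  Sample standard deviations s_i = √(s[i,i]):
  s(X_1) = √(3.5) = 1.8708
  s(X_2) = √(3.2) = 1.7889

Step 3 — r_{ij} = s_{ij} / (s_i · s_j):
  r[X_1,X_1] = 1 (diagonal).
  r[X_1,X_2] = -3 / (1.8708 · 1.7889) = -3 / 3.3466 = -0.8964
  r[X_2,X_2] = 1 (diagonal).

R is symmetric with unit diagonal. Assembling:

R = [[1, -0.8964],
 [-0.8964, 1]]


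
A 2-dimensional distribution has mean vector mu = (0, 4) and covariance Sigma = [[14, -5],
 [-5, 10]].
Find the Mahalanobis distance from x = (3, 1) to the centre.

Step 1 — centre the observation: (x - mu) = (3, -3).

Step 2 — invert Sigma. det(Sigma) = 14·10 - (-5)² = 115.
  Sigma^{-1} = (1/det) · [[d, -b], [-b, a]] = [[0.087, 0.0435],
 [0.0435, 0.1217]].

Step 3 — form the quadratic (x - mu)^T · Sigma^{-1} · (x - mu):
  Sigma^{-1} · (x - mu) = (0.1304, -0.2348).
  (x - mu)^T · [Sigma^{-1} · (x - mu)] = (3)·(0.1304) + (-3)·(-0.2348) = 1.0957.

Step 4 — take square root: d = √(1.0957) ≈ 1.0467.

d(x, mu) = √(1.0957) ≈ 1.0467


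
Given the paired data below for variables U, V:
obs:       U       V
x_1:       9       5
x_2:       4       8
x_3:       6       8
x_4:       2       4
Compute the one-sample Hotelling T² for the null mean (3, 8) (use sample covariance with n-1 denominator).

Step 1 — sample mean vector:
  mean(U) = (9 + 4 + 6 + 2) / 4 = 21/4 = 5.25
  mean(V) = (5 + 8 + 8 + 4) / 4 = 25/4 = 6.25
  x̄ = (5.25, 6.25),  deviation x̄ - mu_0 = (5.25, 6.25) - (3, 8) = (2.25, -1.75).

Step 2 — sample covariance matrix, S[i,j] = (1/(n-1)) · Σ_k (x_{k,i} - mean_i) · (x_{k,j} - mean_j), divisor n-1 = 3:
  S[U,U] = ((3.75)·(3.75) + (-1.25)·(-1.25) + (0.75)·(0.75) + (-3.25)·(-3.25)) / 3 = 26.75/3 = 8.9167
  S[U,V] = ((3.75)·(-1.25) + (-1.25)·(1.75) + (0.75)·(1.75) + (-3.25)·(-2.25)) / 3 = 1.75/3 = 0.5833
  S[V,V] = ((-1.25)·(-1.25) + (1.75)·(1.75) + (1.75)·(1.75) + (-2.25)·(-2.25)) / 3 = 12.75/3 = 4.25
  S = [[8.9167, 0.5833],
 [0.5833, 4.25]].

Step 3 — invert S. det(S) = 8.9167·4.25 - (0.5833)² = 37.5556.
  S^{-1} = (1/det) · [[d, -b], [-b, a]] = [[0.1132, -0.0155],
 [-0.0155, 0.2374]].

Step 4 — quadratic form (x̄ - mu_0)^T · S^{-1} · (x̄ - mu_0):
  S^{-1} · (x̄ - mu_0) = (0.2818, -0.4504),
  (x̄ - mu_0)^T · [...] = (2.25)·(0.2818) + (-1.75)·(-0.4504) = 1.4223.

Step 5 — scale by n: T² = 4 · 1.4223 = 5.6893.

T² ≈ 5.6893


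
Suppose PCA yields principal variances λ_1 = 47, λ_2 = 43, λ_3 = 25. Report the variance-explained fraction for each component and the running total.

Step 1 — total variance = trace(Sigma) = Σ λ_i = 47 + 43 + 25 = 115.

Step 2 — fraction explained by component i = λ_i / Σ λ:
  PC1: 47/115 = 0.4087
  PC2: 43/115 = 0.3739
  PC3: 25/115 = 0.2174

Step 3 — cumulative fraction after k components = (λ_1 + ... + λ_k) / Σ λ:
  k = 1: 47/115 = 0.4087
  k = 2: (47 + 43)/115 = 90/115 = 0.7826
  k = 3: (47 + 43 + 25)/115 = 115/115 = 1

Summary (fraction, with percent):

explained: PC1 0.4087 (40.87%), PC2 0.3739 (37.39%), PC3 0.2174 (21.74%);  cumulative: 0.4087, 0.7826, 1


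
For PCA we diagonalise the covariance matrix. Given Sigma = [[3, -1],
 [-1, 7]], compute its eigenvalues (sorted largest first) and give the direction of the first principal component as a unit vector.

Step 1 — characteristic polynomial of 2×2 Sigma:
  det(Sigma - λI) = λ² - trace · λ + det = 0.
  trace = 3 + 7 = 10, det = 3·7 - (-1)² = 20.
Step 2 — discriminant:
  Δ = trace² - 4·det = 100 - 80 = 20.
Step 3 — eigenvalues:
  λ = (trace ± √Δ)/2 = (10 ± 4.4721)/2,
  λ_1 = 7.2361,  λ_2 = 2.7639.

Step 4 — unit eigenvector for λ_1: solve (Sigma - λ_1 I)v = 0. First row:
  (3 - 7.2361)·v_x + (-1)·v_y = 0, i.e. (-4.2361)·v_x + (-1)·v_y = 0,
  so v ∝ (b, λ_1 - a) = (-1, 4.2361); multiply by -1 so the first entry is positive: u = (1, -4.2361).
  ||u|| = √((1)² + (-4.2361)²) = √(18.9443) ≈ 4.3525,
  v_1 = u/||u|| ≈ (0.2298, -0.9732) (||v_1|| = 1).

λ_1 = 7.2361,  λ_2 = 2.7639;  v_1 ≈ (0.2298, -0.9732)


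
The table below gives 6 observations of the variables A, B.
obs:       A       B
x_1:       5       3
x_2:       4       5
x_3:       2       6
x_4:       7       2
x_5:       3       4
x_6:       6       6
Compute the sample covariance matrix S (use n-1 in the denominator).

Step 1 — column means:
  mean(A) = (5 + 4 + 2 + 7 + 3 + 6) / 6 = 27/6 = 4.5
  mean(B) = (3 + 5 + 6 + 2 + 4 + 6) / 6 = 26/6 = 4.3333

Step 2 — sample covariance S[i,j] = (1/(n-1)) · Σ_k (x_{k,i} - mean_i) · (x_{k,j} - mean_j), with n-1 = 5.
  S[A,A] = ((0.5)·(0.5) + (-0.5)·(-0.5) + (-2.5)·(-2.5) + (2.5)·(2.5) + (-1.5)·(-1.5) + (1.5)·(1.5)) / 5 = 17.5/5 = 3.5
  S[A,B] = ((0.5)·(-1.3333) + (-0.5)·(0.6667) + (-2.5)·(1.6667) + (2.5)·(-2.3333) + (-1.5)·(-0.3333) + (1.5)·(1.6667)) / 5 = -8/5 = -1.6
  S[B,B] = ((-1.3333)·(-1.3333) + (0.6667)·(0.6667) + (1.6667)·(1.6667) + (-2.3333)·(-2.3333) + (-0.3333)·(-0.3333) + (1.6667)·(1.6667)) / 5 = 13.3333/5 = 2.6667

S is symmetric (S[j,i] = S[i,j]). Assembling:

S = [[3.5, -1.6],
 [-1.6, 2.6667]]


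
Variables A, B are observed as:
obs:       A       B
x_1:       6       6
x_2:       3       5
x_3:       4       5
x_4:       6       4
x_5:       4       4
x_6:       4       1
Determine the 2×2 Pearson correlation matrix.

Step 1 — column means:
  mean(A) = (6 + 3 + 4 + 6 + 4 + 4) / 6 = 27/6 = 4.5
  mean(B) = (6 + 5 + 5 + 4 + 4 + 1) / 6 = 25/6 = 4.1667

Step 2 — sample variances and covariances s[i,j] = (1/(n-1)) · Σ_k (x_{k,i} - mean_i) · (x_{k,j} - mean_j), with n-1 = 5:
  s[A,A] = ((1.5)·(1.5) + (-1.5)·(-1.5) + (-0.5)·(-0.5) + (1.5)·(1.5) + (-0.5)·(-0.5) + (-0.5)·(-0.5)) / 5 = 7.5/5 = 1.5
  s[A,B] = ((1.5)·(1.8333) + (-1.5)·(0.8333) + (-0.5)·(0.8333) + (1.5)·(-0.1667) + (-0.5)·(-0.1667) + (-0.5)·(-3.1667)) / 5 = 2.5/5 = 0.5
  s[B,B] = ((1.8333)·(1.8333) + (0.8333)·(0.8333) + (0.8333)·(0.8333) + (-0.1667)·(-0.1667) + (-0.1667)·(-0.1667) + (-3.1667)·(-3.1667)) / 5 = 14.8333/5 = 2.9667
  Sample standard deviations s_i = √(s[i,i]):
  s(A) = √(1.5) = 1.2247
  s(B) = √(2.9667) = 1.7224

Step 3 — r_{ij} = s_{ij} / (s_i · s_j):
  r[A,A] = 1 (diagonal).
  r[A,B] = 0.5 / (1.2247 · 1.7224) = 0.5 / 2.1095 = 0.237
  r[B,B] = 1 (diagonal).

R is symmetric with unit diagonal. Assembling:

R = [[1, 0.237],
 [0.237, 1]]


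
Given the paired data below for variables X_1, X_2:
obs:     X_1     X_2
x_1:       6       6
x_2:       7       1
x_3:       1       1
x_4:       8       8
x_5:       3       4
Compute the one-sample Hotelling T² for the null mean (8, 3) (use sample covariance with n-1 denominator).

Step 1 — sample mean vector:
  mean(X_1) = (6 + 7 + 1 + 8 + 3) / 5 = 25/5 = 5
  mean(X_2) = (6 + 1 + 1 + 8 + 4) / 5 = 20/5 = 4
  x̄ = (5, 4),  deviation x̄ - mu_0 = (5, 4) - (8, 3) = (-3, 1).

Step 2 — sample covariance matrix, S[i,j] = (1/(n-1)) · Σ_k (x_{k,i} - mean_i) · (x_{k,j} - mean_j), divisor n-1 = 4:
  S[X_1,X_1] = ((1)·(1) + (2)·(2) + (-4)·(-4) + (3)·(3) + (-2)·(-2)) / 4 = 34/4 = 8.5
  S[X_1,X_2] = ((1)·(2) + (2)·(-3) + (-4)·(-3) + (3)·(4) + (-2)·(0)) / 4 = 20/4 = 5
  S[X_2,X_2] = ((2)·(2) + (-3)·(-3) + (-3)·(-3) + (4)·(4) + (0)·(0)) / 4 = 38/4 = 9.5
  S = [[8.5, 5],
 [5, 9.5]].

Step 3 — invert S. det(S) = 8.5·9.5 - (5)² = 55.75.
  S^{-1} = (1/det) · [[d, -b], [-b, a]] = [[0.1704, -0.0897],
 [-0.0897, 0.1525]].

Step 4 — quadratic form (x̄ - mu_0)^T · S^{-1} · (x̄ - mu_0):
  S^{-1} · (x̄ - mu_0) = (-0.6009, 0.4215),
  (x̄ - mu_0)^T · [...] = (-3)·(-0.6009) + (1)·(0.4215) = 2.2242.

Step 5 — scale by n: T² = 5 · 2.2242 = 11.1211.

T² ≈ 11.1211
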